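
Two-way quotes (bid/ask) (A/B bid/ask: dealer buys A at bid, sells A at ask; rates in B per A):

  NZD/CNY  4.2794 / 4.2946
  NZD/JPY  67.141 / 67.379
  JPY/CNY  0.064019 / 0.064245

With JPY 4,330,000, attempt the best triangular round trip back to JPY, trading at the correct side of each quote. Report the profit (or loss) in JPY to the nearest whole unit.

Net profit: JPY 3,730

Best loop JPY → CNY → NZD → JPY:
JPY 4,330,000 × 0.064019 (sell JPY at bid) = CNY 277,202.27
CNY 277,202.27 ÷ 4.2946 (buy NZD at ask) = NZD 64,546.70
NZD 64,546.70 × 67.141 (sell NZD at bid) = JPY 4,333,730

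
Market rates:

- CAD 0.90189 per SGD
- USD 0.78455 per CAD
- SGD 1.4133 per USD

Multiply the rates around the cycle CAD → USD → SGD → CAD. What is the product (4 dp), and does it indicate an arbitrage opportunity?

Around CAD → USD → SGD → CAD: 1 × 0.78455 × 1.4133 × 0.90189 = 1.000020
Product ≈ 1 (deviation 0.002%, within rounding noise).

1.0000 (no arbitrage)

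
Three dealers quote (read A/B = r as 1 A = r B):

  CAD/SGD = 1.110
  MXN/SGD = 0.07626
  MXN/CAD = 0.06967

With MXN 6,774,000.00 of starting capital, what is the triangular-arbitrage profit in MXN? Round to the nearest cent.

Profit: MXN 95,374.30

Profitable loop is MXN → CAD → SGD → MXN:
MXN 6,774,000.00 × 0.06967 = CAD 471,944.58
CAD 471,944.58 × 1.110 = SGD 523,858.48
SGD 523,858.48 ÷ 0.07626 = MXN 6,869,374.30
Profit = MXN 6,869,374.30 − MXN 6,774,000.00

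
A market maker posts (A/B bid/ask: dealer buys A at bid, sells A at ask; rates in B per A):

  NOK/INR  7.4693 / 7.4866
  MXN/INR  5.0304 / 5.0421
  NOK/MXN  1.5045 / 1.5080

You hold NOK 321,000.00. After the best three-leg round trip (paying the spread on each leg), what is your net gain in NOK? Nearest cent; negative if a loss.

Best loop NOK → MXN → INR → NOK:
NOK 321,000.00 × 1.5045 (sell NOK at bid) = MXN 482,944.50
MXN 482,944.50 × 5.0304 (sell MXN at bid) = INR 2,429,404.01
INR 2,429,404.01 ÷ 7.4866 (buy NOK at ask) = NOK 324,500.31

Net profit: NOK 3,500.31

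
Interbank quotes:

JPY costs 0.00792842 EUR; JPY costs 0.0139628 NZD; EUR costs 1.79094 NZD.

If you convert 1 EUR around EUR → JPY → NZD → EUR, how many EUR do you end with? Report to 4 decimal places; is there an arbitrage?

Around EUR → JPY → NZD → EUR: 1 ÷ 0.00792842 × 0.0139628 ÷ 1.79094 = 0.983343
Product < 1; profitable direction is EUR → NZD → JPY → EUR.

0.9833 (arbitrage exists)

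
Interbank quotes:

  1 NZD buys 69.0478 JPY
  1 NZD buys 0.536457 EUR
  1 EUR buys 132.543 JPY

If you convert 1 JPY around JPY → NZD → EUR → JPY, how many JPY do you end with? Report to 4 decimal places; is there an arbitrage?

1.0298 (arbitrage exists)

Around JPY → NZD → EUR → JPY: 1 ÷ 69.0478 × 0.536457 × 132.543 = 1.029774
Product > 1; profitable direction is JPY → NZD → EUR → JPY.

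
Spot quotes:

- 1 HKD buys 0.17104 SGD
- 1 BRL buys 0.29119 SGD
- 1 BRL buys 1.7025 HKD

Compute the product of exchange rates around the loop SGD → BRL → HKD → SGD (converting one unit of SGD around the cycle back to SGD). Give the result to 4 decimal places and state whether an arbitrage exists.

Around SGD → BRL → HKD → SGD: 1 ÷ 0.29119 × 1.7025 × 0.17104 = 1.000019
Product ≈ 1 (deviation 0.002%, within rounding noise).

1.0000 (no arbitrage)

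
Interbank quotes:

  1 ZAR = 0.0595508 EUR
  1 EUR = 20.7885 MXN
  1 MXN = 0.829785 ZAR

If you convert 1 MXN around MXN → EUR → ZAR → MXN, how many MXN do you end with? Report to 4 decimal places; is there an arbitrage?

Around MXN → EUR → ZAR → MXN: 1 ÷ 20.7885 ÷ 0.0595508 ÷ 0.829785 = 0.973472
Product < 1; profitable direction is MXN → ZAR → EUR → MXN.

0.9735 (arbitrage exists)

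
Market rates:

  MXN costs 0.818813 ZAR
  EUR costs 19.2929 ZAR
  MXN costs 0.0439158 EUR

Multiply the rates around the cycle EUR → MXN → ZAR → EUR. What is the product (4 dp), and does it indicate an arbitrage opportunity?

Around EUR → MXN → ZAR → EUR: 1 ÷ 0.0439158 × 0.818813 ÷ 19.2929 = 0.966421
Product < 1; profitable direction is EUR → ZAR → MXN → EUR.

0.9664 (arbitrage exists)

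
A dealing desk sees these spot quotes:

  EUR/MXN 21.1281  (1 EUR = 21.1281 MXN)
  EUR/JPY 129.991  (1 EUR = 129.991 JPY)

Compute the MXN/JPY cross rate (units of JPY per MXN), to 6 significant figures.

1 MXN ÷ 21.1281 = 0.0473303 EUR
0.0473303 EUR × 129.991 = 6.15252 JPY

MXN/JPY = 6.15252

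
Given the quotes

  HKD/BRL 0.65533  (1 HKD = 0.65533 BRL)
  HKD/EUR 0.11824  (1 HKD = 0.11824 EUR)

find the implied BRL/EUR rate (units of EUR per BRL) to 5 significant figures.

BRL/EUR = 0.18043

1 BRL ÷ 0.65533 = 1.52595 HKD
1.52595 HKD × 0.11824 = 0.180428 EUR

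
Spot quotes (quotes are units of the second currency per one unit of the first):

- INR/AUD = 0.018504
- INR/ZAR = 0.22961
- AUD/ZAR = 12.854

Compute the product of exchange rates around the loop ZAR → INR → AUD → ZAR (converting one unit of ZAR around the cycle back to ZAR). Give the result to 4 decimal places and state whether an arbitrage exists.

Around ZAR → INR → AUD → ZAR: 1 ÷ 0.22961 × 0.018504 × 12.854 = 1.035889
Product > 1; profitable direction is ZAR → INR → AUD → ZAR.

1.0359 (arbitrage exists)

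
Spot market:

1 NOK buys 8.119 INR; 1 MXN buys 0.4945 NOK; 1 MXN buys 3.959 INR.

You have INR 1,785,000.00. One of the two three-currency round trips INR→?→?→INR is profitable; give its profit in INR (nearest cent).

Profit: INR 25,179.14

Profitable loop is INR → MXN → NOK → INR:
INR 1,785,000.00 ÷ 3.959 = MXN 450,871.43
MXN 450,871.43 × 0.4945 = NOK 222,955.92
NOK 222,955.92 × 8.119 = INR 1,810,179.14
Profit = INR 1,810,179.14 − INR 1,785,000.00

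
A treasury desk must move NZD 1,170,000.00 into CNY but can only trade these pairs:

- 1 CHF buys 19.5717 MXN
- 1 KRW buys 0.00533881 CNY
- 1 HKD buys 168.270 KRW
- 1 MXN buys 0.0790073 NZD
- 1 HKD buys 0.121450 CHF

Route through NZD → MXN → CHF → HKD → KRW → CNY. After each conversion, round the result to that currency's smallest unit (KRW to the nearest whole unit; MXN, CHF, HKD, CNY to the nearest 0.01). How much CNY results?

NZD 1,170,000.00 ÷ 0.0790073 = MXN 14,808,758.18
MXN 14,808,758.18 ÷ 19.5717 = CHF 756,641.38
CHF 756,641.38 ÷ 0.121450 = HKD 6,230,064.88
HKD 6,230,064.88 × 168.270 = KRW 1,048,333,017
KRW 1,048,333,017 × 0.00533881 = CNY 5,596,850.79

CNY 5,596,850.79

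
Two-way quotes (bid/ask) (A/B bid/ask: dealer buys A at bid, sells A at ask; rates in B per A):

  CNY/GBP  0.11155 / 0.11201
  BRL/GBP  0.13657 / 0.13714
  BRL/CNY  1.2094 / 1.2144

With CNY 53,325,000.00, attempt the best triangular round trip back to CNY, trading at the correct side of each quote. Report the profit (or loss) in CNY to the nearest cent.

Net profit: CNY 213,674.86

Best loop CNY → BRL → GBP → CNY:
CNY 53,325,000.00 ÷ 1.2144 (buy BRL at ask) = BRL 43,910,573.12
BRL 43,910,573.12 × 0.13657 (sell BRL at bid) = GBP 5,996,866.97
GBP 5,996,866.97 ÷ 0.11201 (buy CNY at ask) = CNY 53,538,674.86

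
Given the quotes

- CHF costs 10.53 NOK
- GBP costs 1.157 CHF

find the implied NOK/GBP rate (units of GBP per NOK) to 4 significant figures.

NOK/GBP = 0.08208

1 NOK ÷ 10.53 = 0.0949668 CHF
0.0949668 CHF ÷ 1.157 = 0.0820802 GBP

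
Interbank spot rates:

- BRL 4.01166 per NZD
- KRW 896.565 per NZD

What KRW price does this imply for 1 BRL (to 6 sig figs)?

1 BRL ÷ 4.01166 = 0.249273 NZD
0.249273 NZD × 896.565 = 223.49 KRW

BRL/KRW = 223.490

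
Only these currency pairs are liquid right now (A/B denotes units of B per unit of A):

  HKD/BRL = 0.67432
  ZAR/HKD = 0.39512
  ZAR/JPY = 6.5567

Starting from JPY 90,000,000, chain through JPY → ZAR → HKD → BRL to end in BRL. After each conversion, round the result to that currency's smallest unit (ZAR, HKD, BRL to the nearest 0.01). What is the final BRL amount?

BRL 3,657,229.80

JPY 90,000,000 ÷ 6.5567 = ZAR 13,726,417.25
ZAR 13,726,417.25 × 0.39512 = HKD 5,423,581.98
HKD 5,423,581.98 × 0.67432 = BRL 3,657,229.80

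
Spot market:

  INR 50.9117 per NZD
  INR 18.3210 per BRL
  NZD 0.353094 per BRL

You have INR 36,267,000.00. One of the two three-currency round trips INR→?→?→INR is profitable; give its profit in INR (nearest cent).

Profit: INR 694,779.37

Profitable loop is INR → NZD → BRL → INR:
INR 36,267,000.00 ÷ 50.9117 = NZD 712,350.99
NZD 712,350.99 ÷ 0.353094 = BRL 2,017,454.25
BRL 2,017,454.25 × 18.3210 = INR 36,961,779.37
Profit = INR 36,961,779.37 − INR 36,267,000.00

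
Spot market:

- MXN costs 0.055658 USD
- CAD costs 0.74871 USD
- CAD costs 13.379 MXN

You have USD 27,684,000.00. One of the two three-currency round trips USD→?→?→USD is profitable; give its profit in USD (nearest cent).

Profitable loop is USD → MXN → CAD → USD:
USD 27,684,000.00 ÷ 0.055658 = MXN 497,394,803.98
MXN 497,394,803.98 ÷ 13.379 = CAD 37,177,278.12
CAD 37,177,278.12 × 0.74871 = USD 27,834,999.90
Profit = USD 27,834,999.90 − USD 27,684,000.00

Profit: USD 150,999.90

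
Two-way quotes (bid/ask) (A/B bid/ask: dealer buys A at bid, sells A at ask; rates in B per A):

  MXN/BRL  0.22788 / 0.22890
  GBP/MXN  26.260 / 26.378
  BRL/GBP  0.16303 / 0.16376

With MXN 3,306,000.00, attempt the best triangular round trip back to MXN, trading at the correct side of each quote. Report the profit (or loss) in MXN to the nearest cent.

Best loop MXN → GBP → BRL → MXN:
MXN 3,306,000.00 ÷ 26.378 (buy GBP at ask) = GBP 125,331.72
GBP 125,331.72 ÷ 0.16376 (buy BRL at ask) = BRL 765,337.79
BRL 765,337.79 ÷ 0.22890 (buy MXN at ask) = MXN 3,343,546.47

Net profit: MXN 37,546.47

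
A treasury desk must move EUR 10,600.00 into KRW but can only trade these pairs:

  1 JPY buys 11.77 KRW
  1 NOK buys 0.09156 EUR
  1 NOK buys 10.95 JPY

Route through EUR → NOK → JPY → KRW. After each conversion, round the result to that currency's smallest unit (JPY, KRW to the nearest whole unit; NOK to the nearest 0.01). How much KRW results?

EUR 10,600.00 ÷ 0.09156 = NOK 115,771.08
NOK 115,771.08 × 10.95 = JPY 1,267,693
JPY 1,267,693 × 11.77 = KRW 14,920,747

KRW 14,920,747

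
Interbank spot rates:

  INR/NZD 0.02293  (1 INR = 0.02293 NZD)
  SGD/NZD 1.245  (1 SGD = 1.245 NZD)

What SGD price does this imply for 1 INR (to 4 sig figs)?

1 INR × 0.02293 = 0.02293 NZD
0.02293 NZD ÷ 1.245 = 0.0184177 SGD

INR/SGD = 0.01842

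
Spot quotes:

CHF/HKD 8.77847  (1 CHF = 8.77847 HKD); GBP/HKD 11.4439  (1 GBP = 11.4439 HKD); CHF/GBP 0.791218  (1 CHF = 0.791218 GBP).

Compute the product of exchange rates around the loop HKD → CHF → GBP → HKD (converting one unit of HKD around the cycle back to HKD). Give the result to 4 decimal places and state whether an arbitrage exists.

Around HKD → CHF → GBP → HKD: 1 ÷ 8.77847 × 0.791218 × 11.4439 = 1.031458
Product > 1; profitable direction is HKD → CHF → GBP → HKD.

1.0315 (arbitrage exists)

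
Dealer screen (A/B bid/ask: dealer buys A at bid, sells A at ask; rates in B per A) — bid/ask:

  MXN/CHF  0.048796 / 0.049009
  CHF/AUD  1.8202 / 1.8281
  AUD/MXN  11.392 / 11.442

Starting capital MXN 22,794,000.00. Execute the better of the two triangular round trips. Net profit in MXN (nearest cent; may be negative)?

Best loop MXN → CHF → AUD → MXN:
MXN 22,794,000.00 × 0.048796 (sell MXN at bid) = CHF 1,112,256.02
CHF 1,112,256.02 × 1.8202 (sell CHF at bid) = AUD 2,024,528.41
AUD 2,024,528.41 × 11.392 (sell AUD at bid) = MXN 23,063,427.70

Net profit: MXN 269,427.70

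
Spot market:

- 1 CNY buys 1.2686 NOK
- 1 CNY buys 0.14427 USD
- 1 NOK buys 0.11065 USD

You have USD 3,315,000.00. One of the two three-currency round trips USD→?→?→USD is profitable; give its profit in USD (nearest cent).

Profit: USD 92,088.69

Profitable loop is USD → NOK → CNY → USD:
USD 3,315,000.00 ÷ 0.11065 = NOK 29,959,331.22
NOK 29,959,331.22 ÷ 1.2686 = CNY 23,616,058.04
CNY 23,616,058.04 × 0.14427 = USD 3,407,088.69
Profit = USD 3,407,088.69 − USD 3,315,000.00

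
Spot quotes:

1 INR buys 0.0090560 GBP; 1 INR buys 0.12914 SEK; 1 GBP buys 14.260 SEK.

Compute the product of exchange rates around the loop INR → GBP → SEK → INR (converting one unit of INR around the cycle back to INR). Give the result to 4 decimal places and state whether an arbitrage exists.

Around INR → GBP → SEK → INR: 1 × 0.0090560 × 14.260 ÷ 0.12914 = 0.999989
Product ≈ 1 (deviation 0.001%, within rounding noise).

1.0000 (no arbitrage)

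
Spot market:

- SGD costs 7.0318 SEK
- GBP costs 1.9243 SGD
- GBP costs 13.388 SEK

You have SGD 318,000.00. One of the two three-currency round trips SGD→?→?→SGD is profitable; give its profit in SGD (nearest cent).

Profitable loop is SGD → SEK → GBP → SGD:
SGD 318,000.00 × 7.0318 = SEK 2,236,112.40
SEK 2,236,112.40 ÷ 13.388 = GBP 167,023.63
GBP 167,023.63 × 1.9243 = SGD 321,403.58
Profit = SGD 321,403.58 − SGD 318,000.00

Profit: SGD 3,403.58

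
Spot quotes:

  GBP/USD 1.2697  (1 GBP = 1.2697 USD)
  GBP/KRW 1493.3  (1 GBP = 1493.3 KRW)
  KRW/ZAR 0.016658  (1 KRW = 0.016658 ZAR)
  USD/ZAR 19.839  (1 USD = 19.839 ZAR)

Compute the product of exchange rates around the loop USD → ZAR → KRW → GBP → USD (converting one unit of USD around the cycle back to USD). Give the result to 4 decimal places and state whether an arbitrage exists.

1.0126 (arbitrage exists)

Around USD → ZAR → KRW → GBP → USD: 1 × 19.839 ÷ 0.016658 ÷ 1493.3 × 1.2697 = 1.012630
Product > 1; profitable direction is USD → ZAR → KRW → GBP → USD.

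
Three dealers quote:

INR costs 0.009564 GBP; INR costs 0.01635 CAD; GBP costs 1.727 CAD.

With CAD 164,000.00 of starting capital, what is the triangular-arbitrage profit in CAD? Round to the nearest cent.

Profit: CAD 1,675.39

Profitable loop is CAD → INR → GBP → CAD:
CAD 164,000.00 ÷ 0.01635 = INR 10,030,581.04
INR 10,030,581.04 × 0.009564 = GBP 95,932.48
GBP 95,932.48 × 1.727 = CAD 165,675.39
Profit = CAD 165,675.39 − CAD 164,000.00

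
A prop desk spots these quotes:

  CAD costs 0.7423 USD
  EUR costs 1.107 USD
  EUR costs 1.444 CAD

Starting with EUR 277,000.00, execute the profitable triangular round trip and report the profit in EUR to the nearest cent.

Profitable loop is EUR → USD → CAD → EUR:
EUR 277,000.00 × 1.107 = USD 306,639.00
USD 306,639.00 ÷ 0.7423 = CAD 413,093.09
CAD 413,093.09 ÷ 1.444 = EUR 286,075.55
Profit = EUR 286,075.55 − EUR 277,000.00

Profit: EUR 9,075.55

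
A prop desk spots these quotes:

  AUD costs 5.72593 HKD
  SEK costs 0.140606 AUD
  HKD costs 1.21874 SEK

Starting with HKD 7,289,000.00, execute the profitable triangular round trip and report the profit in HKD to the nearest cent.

Profitable loop is HKD → AUD → SEK → HKD:
HKD 7,289,000.00 ÷ 5.72593 = AUD 1,272,980.98
AUD 1,272,980.98 ÷ 0.140606 = SEK 9,053,532.45
SEK 9,053,532.45 ÷ 1.21874 = HKD 7,428,600.39
Profit = HKD 7,428,600.39 − HKD 7,289,000.00

Profit: HKD 139,600.39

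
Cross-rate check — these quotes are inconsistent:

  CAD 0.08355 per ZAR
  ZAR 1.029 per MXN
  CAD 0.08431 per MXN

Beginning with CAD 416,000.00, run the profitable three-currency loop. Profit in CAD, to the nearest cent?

Profitable loop is CAD → MXN → ZAR → CAD:
CAD 416,000.00 ÷ 0.08431 = MXN 4,934,171.51
MXN 4,934,171.51 × 1.029 = ZAR 5,077,262.48
ZAR 5,077,262.48 × 0.08355 = CAD 424,205.28
Profit = CAD 424,205.28 − CAD 416,000.00

Profit: CAD 8,205.28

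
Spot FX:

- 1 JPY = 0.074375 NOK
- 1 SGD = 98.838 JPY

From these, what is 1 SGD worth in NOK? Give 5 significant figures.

SGD/NOK = 7.3511

1 SGD × 98.838 = 98.838 JPY
98.838 JPY × 0.074375 = 7.35108 NOK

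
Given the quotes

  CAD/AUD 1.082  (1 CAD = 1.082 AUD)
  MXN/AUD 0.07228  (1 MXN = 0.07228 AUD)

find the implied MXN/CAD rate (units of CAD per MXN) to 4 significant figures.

1 MXN × 0.07228 = 0.07228 AUD
0.07228 AUD ÷ 1.082 = 0.0668022 CAD

MXN/CAD = 0.06680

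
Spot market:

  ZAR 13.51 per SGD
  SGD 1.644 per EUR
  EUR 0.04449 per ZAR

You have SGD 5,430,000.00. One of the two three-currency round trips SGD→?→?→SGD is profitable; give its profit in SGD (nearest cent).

Profit: SGD 65,158.98

Profitable loop is SGD → EUR → ZAR → SGD:
SGD 5,430,000.00 ÷ 1.644 = EUR 3,302,919.71
EUR 3,302,919.71 ÷ 0.04449 = ZAR 74,239,597.84
ZAR 74,239,597.84 ÷ 13.51 = SGD 5,495,158.98
Profit = SGD 5,495,158.98 − SGD 5,430,000.00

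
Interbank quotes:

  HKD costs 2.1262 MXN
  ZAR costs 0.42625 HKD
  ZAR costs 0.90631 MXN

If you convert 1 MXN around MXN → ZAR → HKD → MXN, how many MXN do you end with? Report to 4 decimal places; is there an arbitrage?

Around MXN → ZAR → HKD → MXN: 1 ÷ 0.90631 × 0.42625 × 2.1262 = 0.999981
Product ≈ 1 (deviation 0.002%, within rounding noise).

1.0000 (no arbitrage)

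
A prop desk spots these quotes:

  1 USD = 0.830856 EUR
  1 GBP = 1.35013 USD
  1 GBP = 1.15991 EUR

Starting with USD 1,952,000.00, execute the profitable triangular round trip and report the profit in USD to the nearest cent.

Profit: USD 66,379.18

Profitable loop is USD → GBP → EUR → USD:
USD 1,952,000.00 ÷ 1.35013 = GBP 1,445,786.70
GBP 1,445,786.70 × 1.15991 = EUR 1,676,982.45
EUR 1,676,982.45 ÷ 0.830856 = USD 2,018,379.18
Profit = USD 2,018,379.18 − USD 1,952,000.00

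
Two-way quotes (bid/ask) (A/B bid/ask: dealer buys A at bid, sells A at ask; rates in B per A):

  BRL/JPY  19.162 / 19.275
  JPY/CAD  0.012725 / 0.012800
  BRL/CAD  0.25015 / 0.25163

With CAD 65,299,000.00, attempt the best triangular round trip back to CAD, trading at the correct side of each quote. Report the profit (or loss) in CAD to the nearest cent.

Net profit: CAD 907,812.78

Best loop CAD → JPY → BRL → CAD:
CAD 65,299,000.00 ÷ 0.012800 (buy JPY at ask) = JPY 5,101,484,375
JPY 5,101,484,375 ÷ 19.275 (buy BRL at ask) = BRL 264,668,450.06
BRL 264,668,450.06 × 0.25015 (sell BRL at bid) = CAD 66,206,812.78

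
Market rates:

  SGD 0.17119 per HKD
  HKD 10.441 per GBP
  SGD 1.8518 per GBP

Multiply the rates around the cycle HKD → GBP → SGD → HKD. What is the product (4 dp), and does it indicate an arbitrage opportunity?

Around HKD → GBP → SGD → HKD: 1 ÷ 10.441 × 1.8518 ÷ 0.17119 = 1.036033
Product > 1; profitable direction is HKD → GBP → SGD → HKD.

1.0360 (arbitrage exists)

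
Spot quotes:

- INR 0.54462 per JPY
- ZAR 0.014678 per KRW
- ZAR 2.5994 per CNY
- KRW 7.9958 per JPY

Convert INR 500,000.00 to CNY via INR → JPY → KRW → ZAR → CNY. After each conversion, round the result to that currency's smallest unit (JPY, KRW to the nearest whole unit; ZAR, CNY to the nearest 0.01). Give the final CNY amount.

INR 500,000.00 ÷ 0.54462 = JPY 918,071
JPY 918,071 × 7.9958 = KRW 7,340,712
KRW 7,340,712 × 0.014678 = ZAR 107,746.97
ZAR 107,746.97 ÷ 2.5994 = CNY 41,450.71

CNY 41,450.71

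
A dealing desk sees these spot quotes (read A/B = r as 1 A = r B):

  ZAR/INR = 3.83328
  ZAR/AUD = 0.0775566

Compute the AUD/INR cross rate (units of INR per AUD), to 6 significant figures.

AUD/INR = 49.4256

1 AUD ÷ 0.0775566 = 12.8938 ZAR
12.8938 ZAR × 3.83328 = 49.4256 INR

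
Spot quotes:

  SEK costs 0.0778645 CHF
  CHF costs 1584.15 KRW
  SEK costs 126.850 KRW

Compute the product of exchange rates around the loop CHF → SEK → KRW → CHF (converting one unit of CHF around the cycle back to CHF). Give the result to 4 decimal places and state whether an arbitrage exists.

Around CHF → SEK → KRW → CHF: 1 ÷ 0.0778645 × 126.850 ÷ 1584.15 = 1.028382
Product > 1; profitable direction is CHF → SEK → KRW → CHF.

1.0284 (arbitrage exists)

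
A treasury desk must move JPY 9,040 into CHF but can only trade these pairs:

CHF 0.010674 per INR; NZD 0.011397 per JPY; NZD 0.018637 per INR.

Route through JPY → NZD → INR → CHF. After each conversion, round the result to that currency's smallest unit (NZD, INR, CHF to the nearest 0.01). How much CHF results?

JPY 9,040 × 0.011397 = NZD 103.03
NZD 103.03 ÷ 0.018637 = INR 5,528.25
INR 5,528.25 × 0.010674 = CHF 59.01

CHF 59.01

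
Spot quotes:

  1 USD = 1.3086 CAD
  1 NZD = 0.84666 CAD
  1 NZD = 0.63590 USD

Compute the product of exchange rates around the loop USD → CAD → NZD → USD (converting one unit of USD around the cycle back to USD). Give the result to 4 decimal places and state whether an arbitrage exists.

Around USD → CAD → NZD → USD: 1 × 1.3086 ÷ 0.84666 × 0.63590 = 0.982849
Product < 1; profitable direction is USD → NZD → CAD → USD.

0.9828 (arbitrage exists)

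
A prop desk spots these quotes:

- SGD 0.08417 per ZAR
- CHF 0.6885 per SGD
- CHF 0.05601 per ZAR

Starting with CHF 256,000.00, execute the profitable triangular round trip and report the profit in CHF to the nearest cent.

Profit: CHF 8,871.76

Profitable loop is CHF → ZAR → SGD → CHF:
CHF 256,000.00 ÷ 0.05601 = ZAR 4,570,612.39
ZAR 4,570,612.39 × 0.08417 = SGD 384,708.44
SGD 384,708.44 × 0.6885 = CHF 264,871.76
Profit = CHF 264,871.76 − CHF 256,000.00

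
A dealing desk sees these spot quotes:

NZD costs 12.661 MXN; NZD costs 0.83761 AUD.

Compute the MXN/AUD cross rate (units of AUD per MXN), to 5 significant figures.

1 MXN ÷ 12.661 = 0.0789827 NZD
0.0789827 NZD × 0.83761 = 0.0661567 AUD

MXN/AUD = 0.066157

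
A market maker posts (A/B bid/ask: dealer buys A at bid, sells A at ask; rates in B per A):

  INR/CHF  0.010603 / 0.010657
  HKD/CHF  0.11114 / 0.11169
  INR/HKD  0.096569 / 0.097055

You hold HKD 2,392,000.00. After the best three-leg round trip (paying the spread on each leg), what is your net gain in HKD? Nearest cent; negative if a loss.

Net profit: HKD 16,986.33

Best loop HKD → CHF → INR → HKD:
HKD 2,392,000.00 × 0.11114 (sell HKD at bid) = CHF 265,846.88
CHF 265,846.88 ÷ 0.010657 (buy INR at ask) = INR 24,945,752.09
INR 24,945,752.09 × 0.096569 (sell INR at bid) = HKD 2,408,986.33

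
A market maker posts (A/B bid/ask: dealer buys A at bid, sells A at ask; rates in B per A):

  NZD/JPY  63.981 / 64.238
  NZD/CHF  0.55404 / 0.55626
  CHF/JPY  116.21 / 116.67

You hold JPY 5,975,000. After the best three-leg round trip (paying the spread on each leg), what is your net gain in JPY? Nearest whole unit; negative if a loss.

Best loop JPY → NZD → CHF → JPY:
JPY 5,975,000 ÷ 64.238 (buy NZD at ask) = NZD 93,013.48
NZD 93,013.48 × 0.55404 (sell NZD at bid) = CHF 51,533.19
CHF 51,533.19 × 116.21 (sell CHF at bid) = JPY 5,988,672

Net profit: JPY 13,672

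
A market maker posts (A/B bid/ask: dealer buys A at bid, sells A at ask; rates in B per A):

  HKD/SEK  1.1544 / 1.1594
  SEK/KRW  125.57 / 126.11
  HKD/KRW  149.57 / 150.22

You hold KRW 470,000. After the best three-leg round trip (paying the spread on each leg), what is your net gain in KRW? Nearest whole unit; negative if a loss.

Net profit: KRW 10,795

Best loop KRW → SEK → HKD → KRW:
KRW 470,000 ÷ 126.11 (buy SEK at ask) = SEK 3,726.91
SEK 3,726.91 ÷ 1.1594 (buy HKD at ask) = HKD 3,214.51
HKD 3,214.51 × 149.57 (sell HKD at bid) = KRW 480,795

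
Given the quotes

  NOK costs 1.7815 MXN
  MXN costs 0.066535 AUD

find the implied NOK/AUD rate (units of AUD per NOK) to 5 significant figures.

NOK/AUD = 0.11853

1 NOK × 1.7815 = 1.7815 MXN
1.7815 MXN × 0.066535 = 0.118532 AUD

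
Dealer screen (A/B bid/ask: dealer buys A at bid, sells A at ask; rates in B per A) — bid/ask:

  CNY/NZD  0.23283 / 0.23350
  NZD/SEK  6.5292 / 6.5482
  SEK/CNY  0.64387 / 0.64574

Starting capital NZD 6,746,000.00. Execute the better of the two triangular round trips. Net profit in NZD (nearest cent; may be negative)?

Best loop NZD → CNY → SEK → NZD:
NZD 6,746,000.00 ÷ 0.23350 (buy CNY at ask) = CNY 28,890,792.29
CNY 28,890,792.29 ÷ 0.64574 (buy SEK at ask) = SEK 44,740,595.74
SEK 44,740,595.74 ÷ 6.5482 (buy NZD at ask) = NZD 6,832,502.94

Net profit: NZD 86,502.94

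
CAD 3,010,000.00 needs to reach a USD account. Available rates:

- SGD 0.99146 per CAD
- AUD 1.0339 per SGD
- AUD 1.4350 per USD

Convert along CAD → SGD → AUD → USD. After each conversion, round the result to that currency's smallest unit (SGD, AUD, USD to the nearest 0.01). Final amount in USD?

USD 2,150,147.87

CAD 3,010,000.00 × 0.99146 = SGD 2,984,294.60
SGD 2,984,294.60 × 1.0339 = AUD 3,085,462.19
AUD 3,085,462.19 ÷ 1.4350 = USD 2,150,147.87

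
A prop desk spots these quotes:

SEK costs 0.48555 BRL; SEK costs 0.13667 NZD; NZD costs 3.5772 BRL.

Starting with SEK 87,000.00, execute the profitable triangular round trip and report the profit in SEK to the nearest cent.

Profitable loop is SEK → NZD → BRL → SEK:
SEK 87,000.00 × 0.13667 = NZD 11,890.29
NZD 11,890.29 × 3.5772 = BRL 42,533.95
BRL 42,533.95 ÷ 0.48555 = SEK 87,599.52
Profit = SEK 87,599.52 − SEK 87,000.00

Profit: SEK 599.52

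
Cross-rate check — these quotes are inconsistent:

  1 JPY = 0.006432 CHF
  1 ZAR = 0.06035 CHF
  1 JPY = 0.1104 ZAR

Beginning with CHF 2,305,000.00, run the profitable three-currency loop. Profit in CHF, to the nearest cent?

Profitable loop is CHF → JPY → ZAR → CHF:
CHF 2,305,000.00 ÷ 0.006432 = JPY 358,364,428
JPY 358,364,428 × 0.1104 = ZAR 39,563,432.84
ZAR 39,563,432.84 × 0.06035 = CHF 2,387,653.17
Profit = CHF 2,387,653.17 − CHF 2,305,000.00

Profit: CHF 82,653.17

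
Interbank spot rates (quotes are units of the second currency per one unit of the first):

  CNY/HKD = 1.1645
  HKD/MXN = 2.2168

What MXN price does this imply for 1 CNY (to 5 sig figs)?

1 CNY × 1.1645 = 1.1645 HKD
1.1645 HKD × 2.2168 = 2.58146 MXN

CNY/MXN = 2.5815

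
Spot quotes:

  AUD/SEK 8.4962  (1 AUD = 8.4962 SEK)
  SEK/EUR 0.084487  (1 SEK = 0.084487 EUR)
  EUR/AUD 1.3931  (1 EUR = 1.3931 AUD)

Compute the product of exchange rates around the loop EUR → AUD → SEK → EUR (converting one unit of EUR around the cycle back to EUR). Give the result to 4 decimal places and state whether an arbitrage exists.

1.0000 (no arbitrage)

Around EUR → AUD → SEK → EUR: 1 × 1.3931 × 8.4962 × 0.084487 = 0.999993
Product ≈ 1 (deviation 0.001%, within rounding noise).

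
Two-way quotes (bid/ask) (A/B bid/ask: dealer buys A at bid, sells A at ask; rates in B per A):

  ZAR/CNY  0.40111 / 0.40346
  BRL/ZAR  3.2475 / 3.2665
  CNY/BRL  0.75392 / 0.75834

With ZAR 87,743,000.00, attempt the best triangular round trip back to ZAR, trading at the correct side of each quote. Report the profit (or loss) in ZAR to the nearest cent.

Best loop ZAR → BRL → CNY → ZAR:
ZAR 87,743,000.00 ÷ 3.2665 (buy BRL at ask) = BRL 26,861,472.52
BRL 26,861,472.52 ÷ 0.75834 (buy CNY at ask) = CNY 35,421,410.61
CNY 35,421,410.61 ÷ 0.40346 (buy ZAR at ask) = ZAR 87,794,107.50

Net profit: ZAR 51,107.50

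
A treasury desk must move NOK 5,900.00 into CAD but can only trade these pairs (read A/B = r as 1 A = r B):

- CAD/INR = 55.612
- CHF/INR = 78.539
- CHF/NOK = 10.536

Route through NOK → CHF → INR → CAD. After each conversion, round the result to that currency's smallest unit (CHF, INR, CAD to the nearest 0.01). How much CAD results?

CAD 790.84

NOK 5,900.00 ÷ 10.536 = CHF 559.98
CHF 559.98 × 78.539 = INR 43,980.27
INR 43,980.27 ÷ 55.612 = CAD 790.84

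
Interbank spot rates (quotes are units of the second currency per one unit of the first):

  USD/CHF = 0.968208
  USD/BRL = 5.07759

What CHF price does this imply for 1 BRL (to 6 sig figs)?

1 BRL ÷ 5.07759 = 0.196944 USD
0.196944 USD × 0.968208 = 0.190683 CHF

BRL/CHF = 0.190683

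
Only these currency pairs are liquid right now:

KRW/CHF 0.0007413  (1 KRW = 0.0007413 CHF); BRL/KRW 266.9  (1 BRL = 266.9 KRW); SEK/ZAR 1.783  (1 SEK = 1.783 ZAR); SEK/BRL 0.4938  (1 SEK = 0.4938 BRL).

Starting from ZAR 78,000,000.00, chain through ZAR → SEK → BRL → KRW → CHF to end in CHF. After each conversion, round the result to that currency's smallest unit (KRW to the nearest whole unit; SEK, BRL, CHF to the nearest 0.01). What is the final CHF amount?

ZAR 78,000,000.00 ÷ 1.783 = SEK 43,746,494.67
SEK 43,746,494.67 × 0.4938 = BRL 21,602,019.07
BRL 21,602,019.07 × 266.9 = KRW 5,765,578,890
KRW 5,765,578,890 × 0.0007413 = CHF 4,274,023.63

CHF 4,274,023.63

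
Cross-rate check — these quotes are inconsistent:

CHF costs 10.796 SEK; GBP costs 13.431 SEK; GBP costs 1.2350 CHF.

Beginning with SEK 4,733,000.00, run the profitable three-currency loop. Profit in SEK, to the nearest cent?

Profitable loop is SEK → CHF → GBP → SEK:
SEK 4,733,000.00 ÷ 10.796 = CHF 438,403.11
CHF 438,403.11 ÷ 1.2350 = GBP 354,982.28
GBP 354,982.28 × 13.431 = SEK 4,767,766.96
Profit = SEK 4,767,766.96 − SEK 4,733,000.00

Profit: SEK 34,766.96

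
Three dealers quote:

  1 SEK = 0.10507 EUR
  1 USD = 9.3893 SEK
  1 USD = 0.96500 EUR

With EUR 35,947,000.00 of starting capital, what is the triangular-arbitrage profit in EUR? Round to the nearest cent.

Profit: EUR 802,148.96

Profitable loop is EUR → USD → SEK → EUR:
EUR 35,947,000.00 ÷ 0.96500 = USD 37,250,777.20
USD 37,250,777.20 × 9.3893 = SEK 349,758,722.38
SEK 349,758,722.38 × 0.10507 = EUR 36,749,148.96
Profit = EUR 36,749,148.96 − EUR 35,947,000.00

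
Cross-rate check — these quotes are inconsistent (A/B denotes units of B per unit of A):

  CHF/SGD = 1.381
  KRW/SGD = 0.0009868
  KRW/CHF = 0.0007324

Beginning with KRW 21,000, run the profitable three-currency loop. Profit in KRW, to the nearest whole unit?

Profit: KRW 524

Profitable loop is KRW → CHF → SGD → KRW:
KRW 21,000 × 0.0007324 = CHF 15.38
CHF 15.38 × 1.381 = SGD 21.24
SGD 21.24 ÷ 0.0009868 = KRW 21,524
Profit = KRW 21,524 − KRW 21,000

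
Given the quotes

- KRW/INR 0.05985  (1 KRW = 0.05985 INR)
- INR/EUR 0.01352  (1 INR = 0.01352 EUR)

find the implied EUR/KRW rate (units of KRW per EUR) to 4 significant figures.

EUR/KRW = 1236

1 EUR ÷ 0.01352 = 73.9645 INR
73.9645 INR ÷ 0.05985 = 1235.83 KRW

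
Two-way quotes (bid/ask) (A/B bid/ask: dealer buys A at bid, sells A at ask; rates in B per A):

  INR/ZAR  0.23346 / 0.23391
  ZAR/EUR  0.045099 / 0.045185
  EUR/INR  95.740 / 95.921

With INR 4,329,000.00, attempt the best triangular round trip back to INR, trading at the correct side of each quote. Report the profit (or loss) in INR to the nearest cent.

Best loop INR → ZAR → EUR → INR:
INR 4,329,000.00 × 0.23346 (sell INR at bid) = ZAR 1,010,648.34
ZAR 1,010,648.34 × 0.045099 (sell ZAR at bid) = EUR 45,579.23
EUR 45,579.23 × 95.740 (sell EUR at bid) = INR 4,363,755.43

Net profit: INR 34,755.43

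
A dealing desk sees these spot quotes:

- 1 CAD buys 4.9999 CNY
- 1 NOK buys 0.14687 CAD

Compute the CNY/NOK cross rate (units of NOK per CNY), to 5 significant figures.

1 CNY ÷ 4.9999 = 0.200004 CAD
0.200004 CAD ÷ 0.14687 = 1.36178 NOK

CNY/NOK = 1.3618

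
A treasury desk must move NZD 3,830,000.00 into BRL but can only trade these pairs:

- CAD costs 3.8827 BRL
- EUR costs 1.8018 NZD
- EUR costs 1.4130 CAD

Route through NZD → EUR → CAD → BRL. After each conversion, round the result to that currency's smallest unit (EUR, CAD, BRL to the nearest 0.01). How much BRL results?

BRL 11,661,869.84

NZD 3,830,000.00 ÷ 1.8018 = EUR 2,125,652.13
EUR 2,125,652.13 × 1.4130 = CAD 3,003,546.46
CAD 3,003,546.46 × 3.8827 = BRL 11,661,869.84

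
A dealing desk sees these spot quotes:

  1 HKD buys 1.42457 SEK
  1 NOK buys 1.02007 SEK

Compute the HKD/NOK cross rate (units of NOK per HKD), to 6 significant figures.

HKD/NOK = 1.39654

1 HKD × 1.42457 = 1.42457 SEK
1.42457 SEK ÷ 1.02007 = 1.39654 NOK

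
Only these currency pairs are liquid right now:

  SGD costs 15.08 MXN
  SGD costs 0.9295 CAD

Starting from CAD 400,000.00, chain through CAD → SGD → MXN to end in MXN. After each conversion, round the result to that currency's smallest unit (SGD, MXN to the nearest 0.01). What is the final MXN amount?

CAD 400,000.00 ÷ 0.9295 = SGD 430,338.89
SGD 430,338.89 × 15.08 = MXN 6,489,510.46

MXN 6,489,510.46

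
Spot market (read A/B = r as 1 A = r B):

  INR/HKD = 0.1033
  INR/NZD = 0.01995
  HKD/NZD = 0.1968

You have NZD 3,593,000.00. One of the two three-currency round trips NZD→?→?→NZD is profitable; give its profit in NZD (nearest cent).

Profitable loop is NZD → INR → HKD → NZD:
NZD 3,593,000.00 ÷ 0.01995 = INR 180,100,250.63
INR 180,100,250.63 × 0.1033 = HKD 18,604,355.89
HKD 18,604,355.89 × 0.1968 = NZD 3,661,337.24
Profit = NZD 3,661,337.24 − NZD 3,593,000.00

Profit: NZD 68,337.24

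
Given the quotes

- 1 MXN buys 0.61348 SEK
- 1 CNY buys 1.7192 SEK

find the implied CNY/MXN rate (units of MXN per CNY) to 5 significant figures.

CNY/MXN = 2.8024

1 CNY × 1.7192 = 1.7192 SEK
1.7192 SEK ÷ 0.61348 = 2.80237 MXN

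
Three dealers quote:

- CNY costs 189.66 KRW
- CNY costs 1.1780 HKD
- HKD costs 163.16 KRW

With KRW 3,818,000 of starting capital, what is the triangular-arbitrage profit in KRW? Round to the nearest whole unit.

Profit: KRW 51,182

Profitable loop is KRW → CNY → HKD → KRW:
KRW 3,818,000 ÷ 189.66 = CNY 20,130.76
CNY 20,130.76 × 1.1780 = HKD 23,714.04
HKD 23,714.04 × 163.16 = KRW 3,869,182
Profit = KRW 3,869,182 − KRW 3,818,000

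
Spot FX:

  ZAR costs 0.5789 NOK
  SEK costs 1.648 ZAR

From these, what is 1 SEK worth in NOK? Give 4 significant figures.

1 SEK × 1.648 = 1.648 ZAR
1.648 ZAR × 0.5789 = 0.954027 NOK

SEK/NOK = 0.9540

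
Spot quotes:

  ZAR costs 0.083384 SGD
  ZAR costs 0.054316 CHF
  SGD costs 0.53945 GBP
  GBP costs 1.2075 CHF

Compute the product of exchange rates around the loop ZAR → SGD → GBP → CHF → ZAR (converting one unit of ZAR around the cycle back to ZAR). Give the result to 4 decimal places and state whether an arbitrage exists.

1.0000 (no arbitrage)

Around ZAR → SGD → GBP → CHF → ZAR: 1 × 0.083384 × 0.53945 × 1.2075 ÷ 0.054316 = 0.999985
Product ≈ 1 (deviation 0.002%, within rounding noise).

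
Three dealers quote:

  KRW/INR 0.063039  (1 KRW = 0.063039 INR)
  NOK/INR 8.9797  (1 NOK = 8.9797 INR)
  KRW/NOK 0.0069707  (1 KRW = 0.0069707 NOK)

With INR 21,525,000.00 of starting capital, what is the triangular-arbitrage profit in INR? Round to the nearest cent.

Profitable loop is INR → NOK → KRW → INR:
INR 21,525,000.00 ÷ 8.9797 = NOK 2,397,073.40
NOK 2,397,073.40 ÷ 0.0069707 = KRW 343,878,434
KRW 343,878,434 × 0.063039 = INR 21,677,752.59
Profit = INR 21,677,752.59 − INR 21,525,000.00

Profit: INR 152,752.59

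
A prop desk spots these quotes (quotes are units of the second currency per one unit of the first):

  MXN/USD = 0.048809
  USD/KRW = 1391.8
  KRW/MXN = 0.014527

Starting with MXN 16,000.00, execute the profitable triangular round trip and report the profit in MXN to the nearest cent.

Profit: MXN 213.15

Profitable loop is MXN → KRW → USD → MXN:
MXN 16,000.00 ÷ 0.014527 = KRW 1,101,397
KRW 1,101,397 ÷ 1391.8 = USD 791.35
USD 791.35 ÷ 0.048809 = MXN 16,213.15
Profit = MXN 16,213.15 − MXN 16,000.00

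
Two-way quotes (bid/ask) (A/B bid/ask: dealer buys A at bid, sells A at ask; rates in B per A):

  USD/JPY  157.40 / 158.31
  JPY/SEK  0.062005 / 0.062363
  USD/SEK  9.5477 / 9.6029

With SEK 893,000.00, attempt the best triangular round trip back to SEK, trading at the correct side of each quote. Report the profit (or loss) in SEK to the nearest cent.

Net profit: SEK 14,570.75

Best loop SEK → USD → JPY → SEK:
SEK 893,000.00 ÷ 9.6029 (buy USD at ask) = USD 92,992.74
USD 92,992.74 × 157.40 (sell USD at bid) = JPY 14,637,058
JPY 14,637,058 × 0.062005 (sell JPY at bid) = SEK 907,570.75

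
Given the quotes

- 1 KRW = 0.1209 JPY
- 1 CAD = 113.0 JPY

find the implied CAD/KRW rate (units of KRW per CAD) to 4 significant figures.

CAD/KRW = 934.7

1 CAD × 113.0 = 113 JPY
113 JPY ÷ 0.1209 = 934.657 KRW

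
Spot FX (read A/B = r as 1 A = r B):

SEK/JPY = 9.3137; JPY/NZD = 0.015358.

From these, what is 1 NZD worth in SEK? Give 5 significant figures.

1 NZD ÷ 0.015358 = 65.1126 JPY
65.1126 JPY ÷ 9.3137 = 6.99106 SEK

NZD/SEK = 6.9911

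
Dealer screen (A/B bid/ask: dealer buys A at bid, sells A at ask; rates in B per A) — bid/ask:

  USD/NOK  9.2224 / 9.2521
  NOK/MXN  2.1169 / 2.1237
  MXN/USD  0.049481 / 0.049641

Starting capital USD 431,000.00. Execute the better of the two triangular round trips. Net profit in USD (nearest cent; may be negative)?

Best loop USD → MXN → NOK → USD:
USD 431,000.00 ÷ 0.049641 (buy MXN at ask) = MXN 8,682,339.20
MXN 8,682,339.20 ÷ 2.1237 (buy NOK at ask) = NOK 4,088,307.76
NOK 4,088,307.76 ÷ 9.2521 (buy USD at ask) = USD 441,878.90

Net profit: USD 10,878.90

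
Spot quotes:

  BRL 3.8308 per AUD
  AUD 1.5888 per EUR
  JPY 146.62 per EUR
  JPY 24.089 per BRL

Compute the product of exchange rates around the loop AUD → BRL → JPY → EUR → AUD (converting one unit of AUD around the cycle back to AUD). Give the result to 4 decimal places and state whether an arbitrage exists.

Around AUD → BRL → JPY → EUR → AUD: 1 × 3.8308 × 24.089 ÷ 146.62 × 1.5888 = 0.999964
Product ≈ 1 (deviation 0.004%, within rounding noise).

1.0000 (no arbitrage)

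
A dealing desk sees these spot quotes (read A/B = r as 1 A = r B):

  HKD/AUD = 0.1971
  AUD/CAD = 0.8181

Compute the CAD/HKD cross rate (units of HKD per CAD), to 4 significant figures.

1 CAD ÷ 0.8181 = 1.22234 AUD
1.22234 AUD ÷ 0.1971 = 6.20165 HKD

CAD/HKD = 6.202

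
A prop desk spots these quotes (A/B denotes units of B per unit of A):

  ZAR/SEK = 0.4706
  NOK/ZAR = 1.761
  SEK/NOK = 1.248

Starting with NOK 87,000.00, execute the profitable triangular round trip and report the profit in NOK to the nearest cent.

Profitable loop is NOK → ZAR → SEK → NOK:
NOK 87,000.00 × 1.761 = ZAR 153,207.00
ZAR 153,207.00 × 0.4706 = SEK 72,099.21
SEK 72,099.21 × 1.248 = NOK 89,979.82
Profit = NOK 89,979.82 − NOK 87,000.00

Profit: NOK 2,979.82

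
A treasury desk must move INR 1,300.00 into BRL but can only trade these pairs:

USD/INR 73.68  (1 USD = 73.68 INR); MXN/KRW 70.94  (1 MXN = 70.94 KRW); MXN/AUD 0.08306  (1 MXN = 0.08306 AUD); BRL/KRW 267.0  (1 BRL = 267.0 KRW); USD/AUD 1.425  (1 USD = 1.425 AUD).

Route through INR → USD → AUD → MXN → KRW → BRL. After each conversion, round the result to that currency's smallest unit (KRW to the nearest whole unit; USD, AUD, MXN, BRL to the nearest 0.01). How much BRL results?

BRL 80.42

INR 1,300.00 ÷ 73.68 = USD 17.64
USD 17.64 × 1.425 = AUD 25.14
AUD 25.14 ÷ 0.08306 = MXN 302.67
MXN 302.67 × 70.94 = KRW 21,471
KRW 21,471 ÷ 267.0 = BRL 80.42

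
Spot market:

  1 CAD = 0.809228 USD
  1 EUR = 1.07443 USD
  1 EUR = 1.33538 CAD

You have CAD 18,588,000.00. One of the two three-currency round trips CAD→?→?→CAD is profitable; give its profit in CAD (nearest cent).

Profitable loop is CAD → USD → EUR → CAD:
CAD 18,588,000.00 × 0.809228 = USD 15,041,930.06
USD 15,041,930.06 ÷ 1.07443 = EUR 13,999,916.29
EUR 13,999,916.29 × 1.33538 = CAD 18,695,208.22
Profit = CAD 18,695,208.22 − CAD 18,588,000.00

Profit: CAD 107,208.22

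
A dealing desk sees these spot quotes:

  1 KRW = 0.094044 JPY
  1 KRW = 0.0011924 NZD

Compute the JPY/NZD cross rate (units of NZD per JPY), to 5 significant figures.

1 JPY ÷ 0.094044 = 10.6333 KRW
10.6333 KRW × 0.0011924 = 0.0126792 NZD

JPY/NZD = 0.012679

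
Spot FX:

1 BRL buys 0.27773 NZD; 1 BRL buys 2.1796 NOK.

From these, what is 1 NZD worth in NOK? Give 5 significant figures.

1 NZD ÷ 0.27773 = 3.60062 BRL
3.60062 BRL × 2.1796 = 7.84791 NOK

NZD/NOK = 7.8479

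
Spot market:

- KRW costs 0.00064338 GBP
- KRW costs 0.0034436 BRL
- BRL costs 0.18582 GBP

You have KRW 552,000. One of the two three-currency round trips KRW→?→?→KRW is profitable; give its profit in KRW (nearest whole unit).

Profit: KRW 3,011

Profitable loop is KRW → GBP → BRL → KRW:
KRW 552,000 × 0.00064338 = GBP 355.15
GBP 355.15 ÷ 0.18582 = BRL 1,911.24
BRL 1,911.24 ÷ 0.0034436 = KRW 555,011
Profit = KRW 555,011 − KRW 552,000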